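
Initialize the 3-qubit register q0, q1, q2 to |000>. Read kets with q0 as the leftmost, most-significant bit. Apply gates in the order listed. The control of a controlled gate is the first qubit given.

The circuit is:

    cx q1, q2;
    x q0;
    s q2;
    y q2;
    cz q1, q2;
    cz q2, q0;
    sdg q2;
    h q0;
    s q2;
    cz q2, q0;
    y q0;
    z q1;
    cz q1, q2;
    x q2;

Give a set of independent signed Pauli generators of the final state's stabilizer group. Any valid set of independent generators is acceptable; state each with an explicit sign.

The stabilizer group can be generated by -XII, +IZI, +IIZ, among other valid generating sets.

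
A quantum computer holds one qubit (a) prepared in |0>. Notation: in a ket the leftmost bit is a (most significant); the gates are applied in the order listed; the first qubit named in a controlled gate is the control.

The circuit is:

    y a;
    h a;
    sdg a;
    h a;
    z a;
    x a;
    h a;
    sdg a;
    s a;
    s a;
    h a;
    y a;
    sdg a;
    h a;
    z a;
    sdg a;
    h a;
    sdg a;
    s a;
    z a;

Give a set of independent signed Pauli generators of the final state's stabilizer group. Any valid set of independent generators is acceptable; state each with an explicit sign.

One valid set of independent stabilizer generators is +Y (any independent generating set of the same group is equally correct).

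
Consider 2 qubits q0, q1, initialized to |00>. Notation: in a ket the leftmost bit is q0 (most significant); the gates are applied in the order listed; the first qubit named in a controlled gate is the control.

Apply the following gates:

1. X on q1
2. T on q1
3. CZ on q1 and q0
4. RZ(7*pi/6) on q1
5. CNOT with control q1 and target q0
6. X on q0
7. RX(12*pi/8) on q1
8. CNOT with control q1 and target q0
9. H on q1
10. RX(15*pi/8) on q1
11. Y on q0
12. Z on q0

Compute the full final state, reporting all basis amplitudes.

After the circuit, the state carries amplitude -exp(5*I*pi/6)*sin(pi/16)/2 + exp(I*pi/3)*cos(pi/16)/2 on |00>, -exp(I*pi/3)*cos(pi/16)/2 + exp(5*I*pi/6)*sin(pi/16)/2 on |01>, -exp(I*pi/3)*sin(pi/16)/2 + exp(5*I*pi/6)*cos(pi/16)/2 on |10>, -exp(I*pi/3)*sin(pi/16)/2 + exp(5*I*pi/6)*cos(pi/16)/2 on |11>.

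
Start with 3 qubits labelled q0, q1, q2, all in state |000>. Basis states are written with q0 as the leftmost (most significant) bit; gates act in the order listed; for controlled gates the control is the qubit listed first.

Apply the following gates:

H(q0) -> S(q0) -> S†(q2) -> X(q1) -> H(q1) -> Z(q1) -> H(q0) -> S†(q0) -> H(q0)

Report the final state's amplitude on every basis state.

After the circuit, the state carries amplitude 1/2 + I/2 on |100>, 1/2 + I/2 on |110>, and 0 on every other basis state.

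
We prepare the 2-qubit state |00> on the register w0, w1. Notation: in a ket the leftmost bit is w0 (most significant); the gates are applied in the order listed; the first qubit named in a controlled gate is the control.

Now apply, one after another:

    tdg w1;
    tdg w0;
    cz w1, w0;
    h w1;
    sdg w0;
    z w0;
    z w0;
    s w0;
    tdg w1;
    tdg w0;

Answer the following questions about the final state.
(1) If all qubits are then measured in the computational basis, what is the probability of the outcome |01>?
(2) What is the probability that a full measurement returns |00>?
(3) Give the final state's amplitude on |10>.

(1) Outcome |01> occurs with probability 1/2. Key observation: the block from step 5 through step 8 cancels to the identity and can be dropped.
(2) The probability of measuring |00> is 1/2.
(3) |10> carries amplitude 0 in the final state.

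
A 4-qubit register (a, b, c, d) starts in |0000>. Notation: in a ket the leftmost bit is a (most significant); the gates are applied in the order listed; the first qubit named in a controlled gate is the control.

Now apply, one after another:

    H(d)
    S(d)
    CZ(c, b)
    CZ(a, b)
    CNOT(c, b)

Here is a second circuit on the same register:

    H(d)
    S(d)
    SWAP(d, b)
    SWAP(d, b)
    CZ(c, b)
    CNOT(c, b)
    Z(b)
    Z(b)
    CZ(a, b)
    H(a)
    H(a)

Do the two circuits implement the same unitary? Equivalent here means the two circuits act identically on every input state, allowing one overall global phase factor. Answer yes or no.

No: there is an input state on which the two circuits produce genuinely different outputs (not merely differing by a phase).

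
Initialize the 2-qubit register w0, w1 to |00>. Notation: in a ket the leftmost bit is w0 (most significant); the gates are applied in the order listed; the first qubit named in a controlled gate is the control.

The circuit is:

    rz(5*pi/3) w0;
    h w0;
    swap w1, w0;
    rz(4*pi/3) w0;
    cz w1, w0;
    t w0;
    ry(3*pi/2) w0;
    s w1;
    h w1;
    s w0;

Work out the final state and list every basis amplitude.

After the circuit, the state carries amplitude sqrt(2)*(1 - I)/4 on |00>, sqrt(2)*(-1 - I)/4 on |01>, sqrt(2)*(-1 - I)/4 on |10>, sqrt(2)*(-1 + I)/4 on |11>.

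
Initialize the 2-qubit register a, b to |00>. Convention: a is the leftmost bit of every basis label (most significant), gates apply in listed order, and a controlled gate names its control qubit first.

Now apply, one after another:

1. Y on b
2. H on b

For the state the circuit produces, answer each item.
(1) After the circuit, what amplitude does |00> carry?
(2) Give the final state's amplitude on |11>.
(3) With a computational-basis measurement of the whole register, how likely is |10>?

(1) |00> carries amplitude sqrt(2)*I/2 in the final state.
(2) The amplitude on |11> is 0.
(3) Outcome |10> occurs with probability 0.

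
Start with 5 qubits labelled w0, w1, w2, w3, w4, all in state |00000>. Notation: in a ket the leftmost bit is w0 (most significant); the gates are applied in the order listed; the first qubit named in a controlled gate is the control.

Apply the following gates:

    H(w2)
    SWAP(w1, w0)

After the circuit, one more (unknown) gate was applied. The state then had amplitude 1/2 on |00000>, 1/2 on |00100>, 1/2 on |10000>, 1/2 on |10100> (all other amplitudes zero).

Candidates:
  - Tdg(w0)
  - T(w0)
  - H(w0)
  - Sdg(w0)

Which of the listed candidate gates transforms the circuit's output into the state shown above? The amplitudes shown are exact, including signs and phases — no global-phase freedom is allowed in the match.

The applied gate was H(w0).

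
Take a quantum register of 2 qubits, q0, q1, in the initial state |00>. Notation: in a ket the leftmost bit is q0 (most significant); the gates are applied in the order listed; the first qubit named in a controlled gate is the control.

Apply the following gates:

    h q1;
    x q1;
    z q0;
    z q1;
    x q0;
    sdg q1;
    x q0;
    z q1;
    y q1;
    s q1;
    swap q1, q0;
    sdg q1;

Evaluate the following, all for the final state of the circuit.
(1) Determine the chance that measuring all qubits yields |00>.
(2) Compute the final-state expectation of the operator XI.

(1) Outcome |00> occurs with probability 1/2.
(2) The expectation value of XI is 1.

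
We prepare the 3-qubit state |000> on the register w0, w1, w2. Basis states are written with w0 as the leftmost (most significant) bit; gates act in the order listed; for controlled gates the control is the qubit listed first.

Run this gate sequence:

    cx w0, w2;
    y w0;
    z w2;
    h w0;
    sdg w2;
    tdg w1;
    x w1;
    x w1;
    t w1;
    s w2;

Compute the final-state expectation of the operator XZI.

In the final state, XZI has expectation -1. Key observation: gates 5-10 undo each other exactly, leaving only the rest of the circuit to track.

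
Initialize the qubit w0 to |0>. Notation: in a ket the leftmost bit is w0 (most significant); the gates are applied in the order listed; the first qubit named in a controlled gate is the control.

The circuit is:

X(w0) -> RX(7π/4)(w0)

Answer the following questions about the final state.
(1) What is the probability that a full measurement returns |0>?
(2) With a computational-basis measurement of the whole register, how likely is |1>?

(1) The probability of measuring |0> is 1/2 - sqrt(2)/4.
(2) Outcome |1> occurs with probability sqrt(2)/4 + 1/2.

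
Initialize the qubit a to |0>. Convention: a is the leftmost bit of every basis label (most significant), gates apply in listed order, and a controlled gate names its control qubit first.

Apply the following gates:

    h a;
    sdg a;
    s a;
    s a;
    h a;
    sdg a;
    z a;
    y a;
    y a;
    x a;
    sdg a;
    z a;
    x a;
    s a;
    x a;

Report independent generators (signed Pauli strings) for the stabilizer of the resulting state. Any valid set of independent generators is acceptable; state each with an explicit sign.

The stabilizer group can be generated by +X, among other valid generating sets.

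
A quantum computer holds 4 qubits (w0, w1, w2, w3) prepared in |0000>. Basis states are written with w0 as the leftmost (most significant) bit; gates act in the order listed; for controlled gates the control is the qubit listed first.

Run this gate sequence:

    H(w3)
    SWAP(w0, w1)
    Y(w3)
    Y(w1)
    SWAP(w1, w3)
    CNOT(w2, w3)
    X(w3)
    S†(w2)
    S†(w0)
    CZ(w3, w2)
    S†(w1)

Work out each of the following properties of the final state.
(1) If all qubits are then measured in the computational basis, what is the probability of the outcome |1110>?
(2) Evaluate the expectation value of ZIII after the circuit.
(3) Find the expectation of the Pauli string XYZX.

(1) Outcome |1110> occurs with probability 0.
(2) The expectation value of ZIII is 1.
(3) In the final state, XYZX has expectation 0.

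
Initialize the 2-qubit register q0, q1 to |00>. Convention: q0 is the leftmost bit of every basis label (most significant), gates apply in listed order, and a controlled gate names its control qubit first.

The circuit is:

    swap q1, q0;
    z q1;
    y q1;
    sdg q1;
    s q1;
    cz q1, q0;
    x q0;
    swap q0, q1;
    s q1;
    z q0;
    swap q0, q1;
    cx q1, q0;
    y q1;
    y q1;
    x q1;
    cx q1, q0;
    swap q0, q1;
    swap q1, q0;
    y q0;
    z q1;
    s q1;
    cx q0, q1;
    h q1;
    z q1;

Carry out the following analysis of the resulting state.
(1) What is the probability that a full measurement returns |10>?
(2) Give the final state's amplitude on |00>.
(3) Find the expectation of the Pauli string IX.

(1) A full measurement returns |10> with probability 1/2.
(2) The final state's coefficient on |00> equals 0.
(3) In the final state, IX has expectation 1.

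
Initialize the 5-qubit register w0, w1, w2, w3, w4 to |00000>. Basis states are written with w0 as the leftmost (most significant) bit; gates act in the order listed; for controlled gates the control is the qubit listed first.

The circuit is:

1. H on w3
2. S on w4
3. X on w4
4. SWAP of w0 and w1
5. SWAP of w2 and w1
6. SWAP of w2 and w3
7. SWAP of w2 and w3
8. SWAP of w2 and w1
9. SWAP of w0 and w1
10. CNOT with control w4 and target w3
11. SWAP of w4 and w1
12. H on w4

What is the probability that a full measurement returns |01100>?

A full measurement returns |01100> with probability 0. Key observation: steps 4-9 multiply out to the identity, so the circuit reduces to the remaining gates.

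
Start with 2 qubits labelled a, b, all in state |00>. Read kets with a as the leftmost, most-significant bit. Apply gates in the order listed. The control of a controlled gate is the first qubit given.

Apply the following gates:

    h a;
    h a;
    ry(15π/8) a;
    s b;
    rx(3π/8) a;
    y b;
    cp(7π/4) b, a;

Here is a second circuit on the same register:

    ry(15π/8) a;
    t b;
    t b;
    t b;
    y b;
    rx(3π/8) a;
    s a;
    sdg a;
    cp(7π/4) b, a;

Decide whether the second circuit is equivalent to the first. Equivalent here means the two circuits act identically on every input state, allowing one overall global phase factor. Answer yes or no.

No, they are not equivalent — no single phase factor reconciles the two unitaries.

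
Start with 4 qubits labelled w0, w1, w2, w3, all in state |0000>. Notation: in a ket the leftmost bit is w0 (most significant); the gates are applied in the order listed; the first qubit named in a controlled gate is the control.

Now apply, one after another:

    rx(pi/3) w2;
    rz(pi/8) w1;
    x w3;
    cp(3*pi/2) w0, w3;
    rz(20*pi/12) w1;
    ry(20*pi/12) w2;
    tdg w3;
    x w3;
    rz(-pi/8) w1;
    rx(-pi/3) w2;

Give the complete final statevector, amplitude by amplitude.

After the circuit, the state carries amplitude sqrt(3)*(-1 - 2*I)*exp(5*I*pi/12)/4 on |0000>, exp(11*I*pi/12)/4 on |0010>, and 0 on every other basis state.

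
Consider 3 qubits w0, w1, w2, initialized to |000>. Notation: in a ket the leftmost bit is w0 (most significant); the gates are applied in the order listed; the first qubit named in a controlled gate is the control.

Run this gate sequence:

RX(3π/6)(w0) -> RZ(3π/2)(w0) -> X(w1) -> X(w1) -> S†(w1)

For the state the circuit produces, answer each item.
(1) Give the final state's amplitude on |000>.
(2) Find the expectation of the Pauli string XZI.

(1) The final state's coefficient on |000> equals -sqrt(2)*exp(I*pi/4)/2. Key observation: the block from step 3 through step 4 cancels to the identity and can be dropped.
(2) In the final state, XZI has expectation -1.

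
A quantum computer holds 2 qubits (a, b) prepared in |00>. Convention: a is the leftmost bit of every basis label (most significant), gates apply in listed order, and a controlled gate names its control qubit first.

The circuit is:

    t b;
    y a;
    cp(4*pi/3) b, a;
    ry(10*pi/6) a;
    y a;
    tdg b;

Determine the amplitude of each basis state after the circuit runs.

The resulting statevector has amplitude -sqrt(3)/2 on |00>, 0 on |01>, 1/2 on |10>, 0 on |11>.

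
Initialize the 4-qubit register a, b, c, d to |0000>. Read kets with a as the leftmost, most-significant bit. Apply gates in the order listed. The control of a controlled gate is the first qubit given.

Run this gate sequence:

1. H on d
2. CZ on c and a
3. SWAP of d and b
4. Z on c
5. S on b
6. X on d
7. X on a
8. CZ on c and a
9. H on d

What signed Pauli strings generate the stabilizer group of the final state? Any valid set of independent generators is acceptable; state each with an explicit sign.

The stabilizer group can be generated by +IYII, -IIIX, -ZIII, +IIZI, among other valid generating sets.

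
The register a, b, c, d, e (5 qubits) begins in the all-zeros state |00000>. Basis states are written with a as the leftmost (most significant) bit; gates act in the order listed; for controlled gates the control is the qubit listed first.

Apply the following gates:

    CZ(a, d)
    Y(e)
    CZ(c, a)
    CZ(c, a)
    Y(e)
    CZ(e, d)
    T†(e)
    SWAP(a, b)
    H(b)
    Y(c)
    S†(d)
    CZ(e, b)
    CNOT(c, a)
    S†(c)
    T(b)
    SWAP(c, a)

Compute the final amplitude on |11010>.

|11010> carries amplitude 0 in the final state. Key observation: steps 2-5 multiply out to the identity, so the circuit reduces to the remaining gates.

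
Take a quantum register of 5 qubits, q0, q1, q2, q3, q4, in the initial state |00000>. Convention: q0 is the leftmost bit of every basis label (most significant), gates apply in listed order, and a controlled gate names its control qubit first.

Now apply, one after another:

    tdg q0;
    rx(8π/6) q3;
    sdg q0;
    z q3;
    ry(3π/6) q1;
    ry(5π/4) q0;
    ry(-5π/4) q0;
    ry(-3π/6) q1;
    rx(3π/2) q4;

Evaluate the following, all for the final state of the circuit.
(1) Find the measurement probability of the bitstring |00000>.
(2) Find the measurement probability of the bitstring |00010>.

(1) Outcome |00000> occurs with probability 1/8. Key observation: the block from step 5 through step 8 cancels to the identity and can be dropped.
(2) Outcome |00010> occurs with probability 3/8.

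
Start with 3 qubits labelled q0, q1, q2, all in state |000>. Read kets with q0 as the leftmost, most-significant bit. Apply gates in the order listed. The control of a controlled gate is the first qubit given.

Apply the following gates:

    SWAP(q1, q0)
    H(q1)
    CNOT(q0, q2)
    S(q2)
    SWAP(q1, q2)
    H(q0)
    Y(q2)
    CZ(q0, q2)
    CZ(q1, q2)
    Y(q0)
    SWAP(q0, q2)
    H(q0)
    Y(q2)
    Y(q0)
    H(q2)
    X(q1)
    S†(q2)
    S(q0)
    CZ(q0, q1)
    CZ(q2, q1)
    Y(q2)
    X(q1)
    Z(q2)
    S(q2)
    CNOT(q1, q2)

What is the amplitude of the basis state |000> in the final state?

The amplitude on |000> is -1/2.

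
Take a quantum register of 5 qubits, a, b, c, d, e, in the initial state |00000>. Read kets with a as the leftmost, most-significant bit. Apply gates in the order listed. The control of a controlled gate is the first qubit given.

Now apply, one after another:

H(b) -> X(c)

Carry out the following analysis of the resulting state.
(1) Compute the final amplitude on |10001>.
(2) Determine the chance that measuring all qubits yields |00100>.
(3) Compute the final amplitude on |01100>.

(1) The amplitude on |10001> is 0.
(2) A full measurement returns |00100> with probability 1/2.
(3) |01100> carries amplitude sqrt(2)/2 in the final state.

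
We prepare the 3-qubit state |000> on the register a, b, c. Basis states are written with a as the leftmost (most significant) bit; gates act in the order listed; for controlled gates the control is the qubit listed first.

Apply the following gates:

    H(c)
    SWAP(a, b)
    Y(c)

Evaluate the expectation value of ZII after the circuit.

The observable ZII averages to 1.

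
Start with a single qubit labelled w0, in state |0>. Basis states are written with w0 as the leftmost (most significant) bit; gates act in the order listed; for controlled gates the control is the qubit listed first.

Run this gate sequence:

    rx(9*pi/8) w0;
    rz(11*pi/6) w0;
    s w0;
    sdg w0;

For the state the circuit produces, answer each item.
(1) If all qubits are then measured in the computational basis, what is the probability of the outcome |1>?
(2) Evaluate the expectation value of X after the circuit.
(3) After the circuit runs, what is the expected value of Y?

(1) Outcome |1> occurs with probability sin(7*pi/16)**2. Key observation: the block from step 3 through step 4 cancels to the identity and can be dropped.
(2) In the final state, X has expectation sqrt(2 - sqrt(2))/4.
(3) In the final state, Y has expectation sqrt(6 - 3*sqrt(2))/4.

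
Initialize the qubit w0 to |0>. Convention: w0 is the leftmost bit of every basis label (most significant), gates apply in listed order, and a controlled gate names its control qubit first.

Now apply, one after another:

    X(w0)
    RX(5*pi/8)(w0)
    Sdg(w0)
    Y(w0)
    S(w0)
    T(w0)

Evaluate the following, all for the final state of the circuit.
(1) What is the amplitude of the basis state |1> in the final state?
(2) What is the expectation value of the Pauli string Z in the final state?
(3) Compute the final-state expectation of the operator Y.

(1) The amplitude on |1> is exp(3*I*pi/4)*sin(5*pi/16).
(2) The expectation value of Z is -sqrt(2 - sqrt(2))/2.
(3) The observable Y averages to -sqrt(2*sqrt(2) + 4)/4.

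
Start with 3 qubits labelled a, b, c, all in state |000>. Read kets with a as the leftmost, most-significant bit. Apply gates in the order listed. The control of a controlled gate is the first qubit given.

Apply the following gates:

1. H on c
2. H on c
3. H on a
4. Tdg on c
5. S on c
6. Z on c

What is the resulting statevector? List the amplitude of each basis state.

The final amplitudes are sqrt(2)/2 on |000>, sqrt(2)/2 on |100>, and 0 on every other basis state.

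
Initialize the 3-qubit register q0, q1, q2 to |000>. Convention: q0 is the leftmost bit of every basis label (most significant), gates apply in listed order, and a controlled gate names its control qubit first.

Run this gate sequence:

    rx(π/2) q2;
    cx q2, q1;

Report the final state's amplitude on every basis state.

After the circuit, the state carries amplitude sqrt(2)/2 on |000>, -sqrt(2)*I/2 on |011>, and 0 on every other basis state.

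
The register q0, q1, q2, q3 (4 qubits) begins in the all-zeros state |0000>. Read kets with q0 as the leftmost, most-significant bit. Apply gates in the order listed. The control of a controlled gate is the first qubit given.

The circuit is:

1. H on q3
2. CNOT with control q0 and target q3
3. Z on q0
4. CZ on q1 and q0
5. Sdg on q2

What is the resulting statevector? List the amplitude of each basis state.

The resulting statevector has amplitude sqrt(2)/2 on |0000>, sqrt(2)/2 on |0001>, and 0 on every other basis state.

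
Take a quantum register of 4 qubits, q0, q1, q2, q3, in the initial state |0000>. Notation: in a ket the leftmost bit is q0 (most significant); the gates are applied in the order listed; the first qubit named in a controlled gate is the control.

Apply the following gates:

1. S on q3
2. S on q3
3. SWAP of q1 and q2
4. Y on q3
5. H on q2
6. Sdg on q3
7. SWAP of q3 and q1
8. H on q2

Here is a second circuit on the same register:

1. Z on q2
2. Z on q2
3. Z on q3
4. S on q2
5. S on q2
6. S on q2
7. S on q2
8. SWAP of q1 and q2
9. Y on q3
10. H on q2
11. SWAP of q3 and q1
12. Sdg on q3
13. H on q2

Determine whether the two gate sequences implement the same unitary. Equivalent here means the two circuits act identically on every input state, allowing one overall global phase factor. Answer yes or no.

No, they are not equivalent — no single phase factor reconciles the two unitaries.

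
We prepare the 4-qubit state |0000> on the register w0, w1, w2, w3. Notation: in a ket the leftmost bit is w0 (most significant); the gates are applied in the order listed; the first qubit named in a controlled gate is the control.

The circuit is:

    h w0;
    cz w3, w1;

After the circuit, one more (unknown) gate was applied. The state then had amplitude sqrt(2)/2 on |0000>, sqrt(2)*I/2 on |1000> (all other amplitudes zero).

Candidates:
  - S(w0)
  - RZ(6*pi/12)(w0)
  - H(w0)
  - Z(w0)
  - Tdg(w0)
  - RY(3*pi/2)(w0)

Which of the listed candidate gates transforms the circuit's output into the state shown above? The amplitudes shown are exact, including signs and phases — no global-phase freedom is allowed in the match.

The unique candidate consistent with the amplitudes is S(w0).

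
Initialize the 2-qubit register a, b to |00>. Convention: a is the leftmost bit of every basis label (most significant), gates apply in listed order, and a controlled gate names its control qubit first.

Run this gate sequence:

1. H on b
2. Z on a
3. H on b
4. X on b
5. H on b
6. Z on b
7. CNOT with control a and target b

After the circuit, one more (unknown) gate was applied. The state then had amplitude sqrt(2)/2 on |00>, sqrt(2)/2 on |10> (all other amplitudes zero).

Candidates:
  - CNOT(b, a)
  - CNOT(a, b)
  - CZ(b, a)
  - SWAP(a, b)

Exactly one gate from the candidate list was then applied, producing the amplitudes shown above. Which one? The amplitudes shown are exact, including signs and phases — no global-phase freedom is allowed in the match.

The applied gate was SWAP(a, b).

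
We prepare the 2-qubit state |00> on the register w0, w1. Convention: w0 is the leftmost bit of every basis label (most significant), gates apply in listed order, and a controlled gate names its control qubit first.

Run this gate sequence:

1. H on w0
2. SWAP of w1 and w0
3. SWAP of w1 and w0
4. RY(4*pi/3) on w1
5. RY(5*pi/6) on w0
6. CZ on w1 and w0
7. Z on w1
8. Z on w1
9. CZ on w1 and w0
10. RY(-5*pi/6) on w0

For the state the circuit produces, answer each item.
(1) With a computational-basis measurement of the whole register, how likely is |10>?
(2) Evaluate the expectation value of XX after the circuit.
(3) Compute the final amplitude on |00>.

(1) The probability of measuring |10> is 1/8. Key observation: steps 5-10 multiply out to the identity, so the circuit reduces to the remaining gates.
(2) The observable XX averages to -sqrt(3)/2.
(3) |00> carries amplitude -sqrt(2)/4 in the final state.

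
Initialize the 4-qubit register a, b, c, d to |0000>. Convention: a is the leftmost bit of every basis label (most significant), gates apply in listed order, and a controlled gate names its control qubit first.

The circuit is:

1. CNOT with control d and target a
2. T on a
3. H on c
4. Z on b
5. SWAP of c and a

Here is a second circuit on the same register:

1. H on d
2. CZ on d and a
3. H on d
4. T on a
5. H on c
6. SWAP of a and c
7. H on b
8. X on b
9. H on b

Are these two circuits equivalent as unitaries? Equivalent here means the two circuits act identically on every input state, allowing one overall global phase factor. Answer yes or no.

No, they are not equivalent — no single phase factor reconciles the two unitaries.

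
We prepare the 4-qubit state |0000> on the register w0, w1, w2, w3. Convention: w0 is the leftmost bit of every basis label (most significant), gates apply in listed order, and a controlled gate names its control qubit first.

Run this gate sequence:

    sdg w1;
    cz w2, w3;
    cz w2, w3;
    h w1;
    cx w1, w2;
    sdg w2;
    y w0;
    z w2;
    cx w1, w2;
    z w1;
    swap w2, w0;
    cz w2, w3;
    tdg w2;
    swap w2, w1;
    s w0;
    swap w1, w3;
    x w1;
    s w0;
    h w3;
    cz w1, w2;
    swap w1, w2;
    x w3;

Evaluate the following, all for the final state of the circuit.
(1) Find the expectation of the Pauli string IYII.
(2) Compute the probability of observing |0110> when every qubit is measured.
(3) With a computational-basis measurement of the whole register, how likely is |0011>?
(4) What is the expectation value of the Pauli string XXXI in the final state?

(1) The observable IYII averages to 1. Key observation: the block from step 2 through step 3 cancels to the identity and can be dropped.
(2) Outcome |0110> occurs with probability 1/4.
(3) A full measurement returns |0011> with probability 1/4.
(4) The observable XXXI averages to 0.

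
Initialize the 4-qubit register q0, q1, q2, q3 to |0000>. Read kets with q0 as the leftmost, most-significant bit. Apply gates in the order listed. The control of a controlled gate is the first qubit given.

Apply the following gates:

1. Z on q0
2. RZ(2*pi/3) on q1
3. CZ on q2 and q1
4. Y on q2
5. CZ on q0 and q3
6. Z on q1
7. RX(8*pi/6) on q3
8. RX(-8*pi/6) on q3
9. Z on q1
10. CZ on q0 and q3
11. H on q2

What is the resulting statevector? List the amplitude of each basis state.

The final amplitudes are sqrt(2)*exp(I*pi/6)/2 on |0000>, -sqrt(2)*exp(I*pi/6)/2 on |0010>, and 0 on every other basis state. Key observation: steps 5-10 multiply out to the identity, so the circuit reduces to the remaining gates.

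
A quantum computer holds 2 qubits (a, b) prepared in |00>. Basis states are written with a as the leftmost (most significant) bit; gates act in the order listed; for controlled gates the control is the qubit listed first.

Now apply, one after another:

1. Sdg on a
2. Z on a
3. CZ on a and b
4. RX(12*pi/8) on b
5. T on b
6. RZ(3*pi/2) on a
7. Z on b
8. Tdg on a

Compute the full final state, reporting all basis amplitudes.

After the circuit, the state carries amplitude sqrt(2)*exp(I*pi/4)/2 on |00>, sqrt(2)/2 on |01>, 0 on |10>, 0 on |11>.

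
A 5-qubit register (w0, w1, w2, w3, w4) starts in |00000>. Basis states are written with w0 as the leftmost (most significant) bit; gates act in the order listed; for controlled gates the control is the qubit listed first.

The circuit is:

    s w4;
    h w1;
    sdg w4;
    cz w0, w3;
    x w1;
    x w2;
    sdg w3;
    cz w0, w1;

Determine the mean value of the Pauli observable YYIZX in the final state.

In the final state, YYIZX has expectation 0.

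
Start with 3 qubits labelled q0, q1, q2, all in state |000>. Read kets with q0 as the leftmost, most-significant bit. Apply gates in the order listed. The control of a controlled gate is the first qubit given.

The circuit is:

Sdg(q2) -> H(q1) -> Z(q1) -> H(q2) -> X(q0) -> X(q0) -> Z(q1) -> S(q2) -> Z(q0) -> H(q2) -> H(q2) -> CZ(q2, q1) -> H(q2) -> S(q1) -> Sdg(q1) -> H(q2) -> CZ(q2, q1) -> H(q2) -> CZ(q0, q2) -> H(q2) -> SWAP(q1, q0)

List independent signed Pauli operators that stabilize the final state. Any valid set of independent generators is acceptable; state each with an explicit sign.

The stabilizer group can be generated by +XII, +IIY, +IZI, among other valid generating sets. Key observation: the block from step 11 through step 18 cancels to the identity and can be dropped.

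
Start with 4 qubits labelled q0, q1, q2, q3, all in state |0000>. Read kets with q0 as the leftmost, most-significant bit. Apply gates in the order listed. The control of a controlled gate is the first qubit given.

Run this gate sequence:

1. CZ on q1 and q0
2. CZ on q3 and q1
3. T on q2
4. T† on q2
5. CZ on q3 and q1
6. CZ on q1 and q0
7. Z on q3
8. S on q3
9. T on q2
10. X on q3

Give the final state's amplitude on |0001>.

|0001> carries amplitude 1 in the final state.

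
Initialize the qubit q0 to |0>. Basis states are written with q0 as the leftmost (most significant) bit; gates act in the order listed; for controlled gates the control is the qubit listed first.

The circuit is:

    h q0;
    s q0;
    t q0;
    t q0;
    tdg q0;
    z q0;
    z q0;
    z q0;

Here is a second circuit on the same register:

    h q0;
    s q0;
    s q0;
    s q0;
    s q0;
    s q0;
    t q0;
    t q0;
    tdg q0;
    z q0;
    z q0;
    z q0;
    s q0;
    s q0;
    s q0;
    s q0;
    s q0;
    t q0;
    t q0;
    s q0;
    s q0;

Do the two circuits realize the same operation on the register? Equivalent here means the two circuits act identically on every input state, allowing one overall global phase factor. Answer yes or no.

Yes: on every input state the two circuits agree up to one overall phase factor.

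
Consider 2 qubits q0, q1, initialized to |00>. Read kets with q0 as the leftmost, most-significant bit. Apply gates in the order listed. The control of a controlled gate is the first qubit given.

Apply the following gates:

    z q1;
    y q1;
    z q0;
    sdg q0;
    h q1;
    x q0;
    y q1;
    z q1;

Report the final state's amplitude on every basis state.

The resulting statevector has amplitude 0 on |00>, 0 on |01>, -sqrt(2)/2 on |10>, sqrt(2)/2 on |11>.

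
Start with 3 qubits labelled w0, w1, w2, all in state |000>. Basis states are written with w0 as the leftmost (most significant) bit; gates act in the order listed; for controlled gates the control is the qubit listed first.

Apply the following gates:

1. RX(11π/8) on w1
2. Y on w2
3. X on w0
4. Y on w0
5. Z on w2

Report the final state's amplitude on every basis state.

After the circuit, the state carries amplitude cos(5*pi/16) on |001>, I*sin(5*pi/16) on |011>, and 0 on every other basis state.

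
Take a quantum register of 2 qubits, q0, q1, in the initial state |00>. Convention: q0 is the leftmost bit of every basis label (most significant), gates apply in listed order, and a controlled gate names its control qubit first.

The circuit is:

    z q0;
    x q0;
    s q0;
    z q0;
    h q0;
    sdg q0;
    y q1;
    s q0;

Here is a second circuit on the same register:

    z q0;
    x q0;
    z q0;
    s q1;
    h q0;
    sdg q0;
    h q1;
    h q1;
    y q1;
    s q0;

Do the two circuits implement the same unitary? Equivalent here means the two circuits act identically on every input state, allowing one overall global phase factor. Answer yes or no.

No: there is an input state on which the two circuits produce genuinely different outputs (not merely differing by a phase).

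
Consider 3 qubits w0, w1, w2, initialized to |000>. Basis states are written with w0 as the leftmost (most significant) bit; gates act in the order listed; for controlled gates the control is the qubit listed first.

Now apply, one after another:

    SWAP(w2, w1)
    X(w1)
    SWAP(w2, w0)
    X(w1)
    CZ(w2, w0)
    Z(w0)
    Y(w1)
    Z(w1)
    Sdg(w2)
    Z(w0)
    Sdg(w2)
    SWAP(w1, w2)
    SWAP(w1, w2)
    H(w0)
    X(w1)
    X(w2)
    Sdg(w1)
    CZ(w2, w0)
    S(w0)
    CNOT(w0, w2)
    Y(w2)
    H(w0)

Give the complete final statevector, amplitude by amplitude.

The resulting statevector has amplitude -1/2 on |000>, -I/2 on |001>, 0 on |010>, 0 on |011>, -1/2 on |100>, I/2 on |101>, 0 on |110>, 0 on |111>.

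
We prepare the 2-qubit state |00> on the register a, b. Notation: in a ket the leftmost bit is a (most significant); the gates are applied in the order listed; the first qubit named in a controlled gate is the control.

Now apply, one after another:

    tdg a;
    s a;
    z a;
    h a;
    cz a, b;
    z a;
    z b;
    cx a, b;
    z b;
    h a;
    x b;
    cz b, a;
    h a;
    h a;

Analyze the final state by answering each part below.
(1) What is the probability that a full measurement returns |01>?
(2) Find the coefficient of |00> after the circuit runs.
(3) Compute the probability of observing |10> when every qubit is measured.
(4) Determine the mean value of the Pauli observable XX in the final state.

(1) The probability of measuring |01> is 1/4. Key observation: the block from step 13 through step 14 cancels to the identity and can be dropped.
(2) The amplitude on |00> is 1/2.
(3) A full measurement returns |10> with probability 1/4.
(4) The observable XX averages to -1.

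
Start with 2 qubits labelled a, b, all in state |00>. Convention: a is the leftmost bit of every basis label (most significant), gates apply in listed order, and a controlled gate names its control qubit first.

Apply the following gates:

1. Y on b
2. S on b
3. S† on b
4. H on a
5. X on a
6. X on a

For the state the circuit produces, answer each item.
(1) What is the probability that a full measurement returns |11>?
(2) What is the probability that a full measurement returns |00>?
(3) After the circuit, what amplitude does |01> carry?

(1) A full measurement returns |11> with probability 1/2. Key observation: gates 5-6 undo each other exactly, leaving only the rest of the circuit to track.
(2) The probability of measuring |00> is 0.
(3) The final state's coefficient on |01> equals sqrt(2)*I/2.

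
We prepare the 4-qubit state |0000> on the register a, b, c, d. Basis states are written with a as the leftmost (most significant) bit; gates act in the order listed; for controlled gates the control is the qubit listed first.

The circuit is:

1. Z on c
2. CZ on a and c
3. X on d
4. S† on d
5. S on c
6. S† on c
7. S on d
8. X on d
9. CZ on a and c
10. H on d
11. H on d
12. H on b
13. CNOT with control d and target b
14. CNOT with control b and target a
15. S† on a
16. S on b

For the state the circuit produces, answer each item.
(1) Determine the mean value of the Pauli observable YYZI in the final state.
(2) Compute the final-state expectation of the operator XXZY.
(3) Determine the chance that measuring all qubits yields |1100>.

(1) The observable YYZI averages to -1.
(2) In the final state, XXZY has expectation 0.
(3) A full measurement returns |1100> with probability 1/2.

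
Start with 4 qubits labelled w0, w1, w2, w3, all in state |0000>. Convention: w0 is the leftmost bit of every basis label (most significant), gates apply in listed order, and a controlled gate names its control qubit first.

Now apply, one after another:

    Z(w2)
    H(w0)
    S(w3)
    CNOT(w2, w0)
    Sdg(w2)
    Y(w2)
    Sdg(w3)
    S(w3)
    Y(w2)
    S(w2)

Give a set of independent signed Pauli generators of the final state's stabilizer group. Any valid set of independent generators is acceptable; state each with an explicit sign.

One valid set of independent stabilizer generators is +XIII, +IZII, +IIZI, +IIIZ (any independent generating set of the same group is equally correct). Key observation: steps 5-10 multiply out to the identity, so the circuit reduces to the remaining gates.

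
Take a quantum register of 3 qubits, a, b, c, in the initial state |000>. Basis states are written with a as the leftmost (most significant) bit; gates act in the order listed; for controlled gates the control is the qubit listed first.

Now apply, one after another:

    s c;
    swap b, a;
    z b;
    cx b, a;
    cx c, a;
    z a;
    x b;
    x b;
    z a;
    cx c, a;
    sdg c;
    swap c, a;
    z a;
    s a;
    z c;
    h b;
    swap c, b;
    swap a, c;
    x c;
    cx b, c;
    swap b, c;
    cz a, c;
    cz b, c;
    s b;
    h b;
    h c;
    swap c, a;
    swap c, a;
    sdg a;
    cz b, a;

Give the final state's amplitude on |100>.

The final state's coefficient on |100> equals sqrt(2)/4. Key observation: the block from step 5 through step 10 cancels to the identity and can be dropped.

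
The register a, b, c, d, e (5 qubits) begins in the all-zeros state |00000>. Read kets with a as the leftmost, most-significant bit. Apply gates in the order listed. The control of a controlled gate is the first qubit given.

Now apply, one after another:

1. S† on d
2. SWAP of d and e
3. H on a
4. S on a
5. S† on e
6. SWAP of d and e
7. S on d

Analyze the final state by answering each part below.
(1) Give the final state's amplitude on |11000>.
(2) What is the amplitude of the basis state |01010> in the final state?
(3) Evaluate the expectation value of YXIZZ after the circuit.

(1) |11000> carries amplitude 0 in the final state.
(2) The final state's coefficient on |01010> equals 0.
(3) The expectation value of YXIZZ is 0.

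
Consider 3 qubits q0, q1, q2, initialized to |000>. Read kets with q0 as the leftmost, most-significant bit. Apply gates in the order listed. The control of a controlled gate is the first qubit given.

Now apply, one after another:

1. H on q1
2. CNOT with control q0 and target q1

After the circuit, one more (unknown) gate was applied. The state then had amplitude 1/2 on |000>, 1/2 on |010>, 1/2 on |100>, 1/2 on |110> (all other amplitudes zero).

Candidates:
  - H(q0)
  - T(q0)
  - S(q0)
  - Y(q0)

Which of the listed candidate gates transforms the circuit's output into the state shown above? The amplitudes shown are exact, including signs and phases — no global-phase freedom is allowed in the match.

It was H(q0) that produced the state shown.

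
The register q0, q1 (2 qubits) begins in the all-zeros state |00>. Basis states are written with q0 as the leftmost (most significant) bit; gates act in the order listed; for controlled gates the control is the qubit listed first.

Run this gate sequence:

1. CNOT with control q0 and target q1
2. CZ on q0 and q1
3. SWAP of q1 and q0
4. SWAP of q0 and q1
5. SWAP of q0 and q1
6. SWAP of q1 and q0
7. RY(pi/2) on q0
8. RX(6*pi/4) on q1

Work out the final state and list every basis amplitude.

After the circuit, the state carries amplitude -1/2 on |00>, -I/2 on |01>, -1/2 on |10>, -I/2 on |11>.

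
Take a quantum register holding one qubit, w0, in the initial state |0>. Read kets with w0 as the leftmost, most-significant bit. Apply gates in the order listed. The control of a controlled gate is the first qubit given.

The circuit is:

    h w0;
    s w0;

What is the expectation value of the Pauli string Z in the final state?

The expectation value of Z is 0.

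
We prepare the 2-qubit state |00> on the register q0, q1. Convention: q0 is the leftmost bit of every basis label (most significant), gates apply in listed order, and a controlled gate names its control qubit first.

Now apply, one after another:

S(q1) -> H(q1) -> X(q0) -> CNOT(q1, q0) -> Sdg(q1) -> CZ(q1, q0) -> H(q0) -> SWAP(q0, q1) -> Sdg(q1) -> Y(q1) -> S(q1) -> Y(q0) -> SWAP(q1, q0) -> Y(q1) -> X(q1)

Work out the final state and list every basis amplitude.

After the circuit, the state carries amplitude I/2 on |00>, 1/2 on |01>, I/2 on |10>, -1/2 on |11>.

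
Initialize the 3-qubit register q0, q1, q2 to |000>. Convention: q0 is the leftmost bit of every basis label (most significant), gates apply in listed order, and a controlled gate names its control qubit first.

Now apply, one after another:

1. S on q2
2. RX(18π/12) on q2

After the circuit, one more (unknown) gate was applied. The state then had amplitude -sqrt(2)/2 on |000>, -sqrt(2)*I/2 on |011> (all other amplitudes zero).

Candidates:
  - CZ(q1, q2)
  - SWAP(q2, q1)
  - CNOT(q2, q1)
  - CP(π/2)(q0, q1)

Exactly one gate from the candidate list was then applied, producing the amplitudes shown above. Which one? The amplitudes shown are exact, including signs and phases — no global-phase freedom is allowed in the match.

The unique candidate consistent with the amplitudes is CNOT(q2, q1).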